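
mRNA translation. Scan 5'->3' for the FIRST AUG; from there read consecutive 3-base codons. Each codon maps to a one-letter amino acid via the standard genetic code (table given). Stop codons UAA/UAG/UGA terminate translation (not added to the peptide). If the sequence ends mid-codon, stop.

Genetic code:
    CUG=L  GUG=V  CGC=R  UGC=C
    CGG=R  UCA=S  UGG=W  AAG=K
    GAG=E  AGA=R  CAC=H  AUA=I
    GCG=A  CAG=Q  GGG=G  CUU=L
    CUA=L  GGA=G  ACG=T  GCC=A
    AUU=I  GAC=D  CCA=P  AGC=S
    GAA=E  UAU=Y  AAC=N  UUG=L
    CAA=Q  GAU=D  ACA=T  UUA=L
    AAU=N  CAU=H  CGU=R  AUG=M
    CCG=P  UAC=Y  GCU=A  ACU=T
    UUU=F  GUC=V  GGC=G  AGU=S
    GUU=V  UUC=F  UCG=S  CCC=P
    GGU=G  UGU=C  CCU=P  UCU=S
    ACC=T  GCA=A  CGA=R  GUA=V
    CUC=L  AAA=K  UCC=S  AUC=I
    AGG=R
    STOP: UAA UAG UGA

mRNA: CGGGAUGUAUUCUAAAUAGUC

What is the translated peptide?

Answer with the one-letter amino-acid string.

start AUG at pos 4
pos 4: AUG -> M; peptide=M
pos 7: UAU -> Y; peptide=MY
pos 10: UCU -> S; peptide=MYS
pos 13: AAA -> K; peptide=MYSK
pos 16: UAG -> STOP

Answer: MYSK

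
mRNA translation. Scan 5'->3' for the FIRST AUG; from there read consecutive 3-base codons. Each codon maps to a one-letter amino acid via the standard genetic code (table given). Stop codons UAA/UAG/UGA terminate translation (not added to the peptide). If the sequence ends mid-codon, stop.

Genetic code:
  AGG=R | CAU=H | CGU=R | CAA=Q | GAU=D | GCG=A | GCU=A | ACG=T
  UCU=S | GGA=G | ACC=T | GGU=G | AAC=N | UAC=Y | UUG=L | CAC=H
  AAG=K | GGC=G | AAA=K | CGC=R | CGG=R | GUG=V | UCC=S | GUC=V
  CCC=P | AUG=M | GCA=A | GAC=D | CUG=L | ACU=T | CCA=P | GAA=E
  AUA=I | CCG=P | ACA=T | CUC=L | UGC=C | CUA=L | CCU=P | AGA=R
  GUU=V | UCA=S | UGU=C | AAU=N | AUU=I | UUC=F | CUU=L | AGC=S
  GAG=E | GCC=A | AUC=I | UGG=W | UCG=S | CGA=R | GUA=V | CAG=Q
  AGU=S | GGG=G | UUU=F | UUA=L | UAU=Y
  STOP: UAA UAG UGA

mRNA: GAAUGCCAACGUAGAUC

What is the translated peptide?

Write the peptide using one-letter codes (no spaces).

start AUG at pos 2
pos 2: AUG -> M; peptide=M
pos 5: CCA -> P; peptide=MP
pos 8: ACG -> T; peptide=MPT
pos 11: UAG -> STOP

Answer: MPT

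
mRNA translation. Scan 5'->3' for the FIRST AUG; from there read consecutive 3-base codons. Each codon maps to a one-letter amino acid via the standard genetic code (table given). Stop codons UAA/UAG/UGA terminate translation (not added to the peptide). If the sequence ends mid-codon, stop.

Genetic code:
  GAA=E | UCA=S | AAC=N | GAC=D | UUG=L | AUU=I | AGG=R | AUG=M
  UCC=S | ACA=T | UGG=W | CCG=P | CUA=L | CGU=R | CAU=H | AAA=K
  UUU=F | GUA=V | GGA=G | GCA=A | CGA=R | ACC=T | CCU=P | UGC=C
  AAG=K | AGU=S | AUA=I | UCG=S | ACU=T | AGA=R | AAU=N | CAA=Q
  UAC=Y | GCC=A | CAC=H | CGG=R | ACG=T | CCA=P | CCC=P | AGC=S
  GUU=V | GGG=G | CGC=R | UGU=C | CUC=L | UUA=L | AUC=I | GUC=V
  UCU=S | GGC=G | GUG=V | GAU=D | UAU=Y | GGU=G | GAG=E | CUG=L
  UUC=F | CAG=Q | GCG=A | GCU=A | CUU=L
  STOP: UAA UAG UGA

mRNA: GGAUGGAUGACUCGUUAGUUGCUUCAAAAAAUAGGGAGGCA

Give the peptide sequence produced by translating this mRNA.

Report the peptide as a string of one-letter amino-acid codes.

Answer: MDDSLVASKNREA

Derivation:
start AUG at pos 2
pos 2: AUG -> M; peptide=M
pos 5: GAU -> D; peptide=MD
pos 8: GAC -> D; peptide=MDD
pos 11: UCG -> S; peptide=MDDS
pos 14: UUA -> L; peptide=MDDSL
pos 17: GUU -> V; peptide=MDDSLV
pos 20: GCU -> A; peptide=MDDSLVA
pos 23: UCA -> S; peptide=MDDSLVAS
pos 26: AAA -> K; peptide=MDDSLVASK
pos 29: AAU -> N; peptide=MDDSLVASKN
pos 32: AGG -> R; peptide=MDDSLVASKNR
pos 35: GAG -> E; peptide=MDDSLVASKNRE
pos 38: GCA -> A; peptide=MDDSLVASKNREA
pos 41: only 0 nt remain (<3), stop (end of mRNA)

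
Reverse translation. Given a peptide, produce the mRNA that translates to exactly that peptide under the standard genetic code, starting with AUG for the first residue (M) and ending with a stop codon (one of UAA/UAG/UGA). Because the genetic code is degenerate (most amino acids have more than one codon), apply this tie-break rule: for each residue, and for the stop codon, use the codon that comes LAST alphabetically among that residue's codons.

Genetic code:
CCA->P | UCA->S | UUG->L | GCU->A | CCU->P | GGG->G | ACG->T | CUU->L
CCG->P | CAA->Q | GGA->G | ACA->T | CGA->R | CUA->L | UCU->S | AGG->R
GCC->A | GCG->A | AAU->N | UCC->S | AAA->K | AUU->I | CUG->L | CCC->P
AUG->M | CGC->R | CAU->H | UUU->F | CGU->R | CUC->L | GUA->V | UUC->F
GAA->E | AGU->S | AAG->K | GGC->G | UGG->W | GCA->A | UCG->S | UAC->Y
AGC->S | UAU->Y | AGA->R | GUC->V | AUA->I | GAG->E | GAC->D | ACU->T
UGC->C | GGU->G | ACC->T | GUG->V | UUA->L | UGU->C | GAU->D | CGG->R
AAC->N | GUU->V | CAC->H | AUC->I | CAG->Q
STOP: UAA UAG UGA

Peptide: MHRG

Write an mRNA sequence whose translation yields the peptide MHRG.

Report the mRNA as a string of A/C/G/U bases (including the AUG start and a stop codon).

residue 1: M -> AUG (start codon)
residue 2: H codons sorted = CAC,CAU -> pick last = CAU
residue 3: R codons sorted = AGA,AGG,CGA,CGC,CGG,CGU -> pick last = CGU
residue 4: G codons sorted = GGA,GGC,GGG,GGU -> pick last = GGU
terminator: stop codons sorted = UAA,UAG,UGA -> pick last = UGA

Answer: mRNA: AUGCAUCGUGGUUGA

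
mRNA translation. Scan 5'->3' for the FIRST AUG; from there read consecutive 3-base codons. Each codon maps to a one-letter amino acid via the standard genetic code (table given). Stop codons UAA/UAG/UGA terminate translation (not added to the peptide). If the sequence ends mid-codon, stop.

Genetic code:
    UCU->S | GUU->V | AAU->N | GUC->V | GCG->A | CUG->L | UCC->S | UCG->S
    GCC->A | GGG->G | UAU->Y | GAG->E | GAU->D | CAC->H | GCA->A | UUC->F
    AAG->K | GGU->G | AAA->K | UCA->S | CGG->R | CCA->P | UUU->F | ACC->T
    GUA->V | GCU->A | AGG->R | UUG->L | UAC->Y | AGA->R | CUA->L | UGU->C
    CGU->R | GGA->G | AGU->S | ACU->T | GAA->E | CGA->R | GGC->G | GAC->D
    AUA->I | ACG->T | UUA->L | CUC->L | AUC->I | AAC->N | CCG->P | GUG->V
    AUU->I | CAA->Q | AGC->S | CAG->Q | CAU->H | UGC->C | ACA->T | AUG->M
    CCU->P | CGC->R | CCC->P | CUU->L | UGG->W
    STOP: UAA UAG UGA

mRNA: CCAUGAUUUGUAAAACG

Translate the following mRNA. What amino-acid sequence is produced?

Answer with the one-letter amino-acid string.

start AUG at pos 2
pos 2: AUG -> M; peptide=M
pos 5: AUU -> I; peptide=MI
pos 8: UGU -> C; peptide=MIC
pos 11: AAA -> K; peptide=MICK
pos 14: ACG -> T; peptide=MICKT
pos 17: only 0 nt remain (<3), stop (end of mRNA)

Answer: MICKT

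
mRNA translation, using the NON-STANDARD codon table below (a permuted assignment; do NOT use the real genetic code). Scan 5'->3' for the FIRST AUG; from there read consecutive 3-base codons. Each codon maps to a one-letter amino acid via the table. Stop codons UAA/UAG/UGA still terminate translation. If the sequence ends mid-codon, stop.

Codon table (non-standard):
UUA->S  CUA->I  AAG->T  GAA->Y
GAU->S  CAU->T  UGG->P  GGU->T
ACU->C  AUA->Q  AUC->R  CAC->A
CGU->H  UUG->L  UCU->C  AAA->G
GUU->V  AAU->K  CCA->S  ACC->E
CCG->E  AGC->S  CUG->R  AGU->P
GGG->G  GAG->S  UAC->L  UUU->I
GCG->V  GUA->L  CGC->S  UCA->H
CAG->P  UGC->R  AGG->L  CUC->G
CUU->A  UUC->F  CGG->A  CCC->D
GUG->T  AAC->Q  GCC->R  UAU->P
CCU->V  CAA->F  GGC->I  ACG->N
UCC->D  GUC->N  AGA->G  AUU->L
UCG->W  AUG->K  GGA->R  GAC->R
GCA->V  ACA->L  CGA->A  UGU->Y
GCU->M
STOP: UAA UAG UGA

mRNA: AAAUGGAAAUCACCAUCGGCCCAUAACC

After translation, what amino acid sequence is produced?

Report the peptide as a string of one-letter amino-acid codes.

Answer: KYRERIS

Derivation:
start AUG at pos 2
pos 2: AUG -> K; peptide=K
pos 5: GAA -> Y; peptide=KY
pos 8: AUC -> R; peptide=KYR
pos 11: ACC -> E; peptide=KYRE
pos 14: AUC -> R; peptide=KYRER
pos 17: GGC -> I; peptide=KYRERI
pos 20: CCA -> S; peptide=KYRERIS
pos 23: UAA -> STOP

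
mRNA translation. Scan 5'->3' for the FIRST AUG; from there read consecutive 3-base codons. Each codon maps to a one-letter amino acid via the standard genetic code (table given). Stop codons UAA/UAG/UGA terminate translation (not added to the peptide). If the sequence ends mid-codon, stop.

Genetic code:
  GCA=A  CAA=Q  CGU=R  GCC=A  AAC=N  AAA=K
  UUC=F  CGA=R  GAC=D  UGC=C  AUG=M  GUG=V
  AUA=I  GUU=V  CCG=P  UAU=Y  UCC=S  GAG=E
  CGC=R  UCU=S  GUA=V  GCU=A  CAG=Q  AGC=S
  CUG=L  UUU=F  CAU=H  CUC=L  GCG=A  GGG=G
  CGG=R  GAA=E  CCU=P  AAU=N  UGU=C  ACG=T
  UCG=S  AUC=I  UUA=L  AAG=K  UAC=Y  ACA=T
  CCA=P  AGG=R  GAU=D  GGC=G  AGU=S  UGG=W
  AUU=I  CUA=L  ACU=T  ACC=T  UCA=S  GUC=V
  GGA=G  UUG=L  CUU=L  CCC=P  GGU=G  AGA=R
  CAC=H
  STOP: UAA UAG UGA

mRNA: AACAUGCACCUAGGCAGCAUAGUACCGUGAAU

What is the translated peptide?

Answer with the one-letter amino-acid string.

Answer: MHLGSIVP

Derivation:
start AUG at pos 3
pos 3: AUG -> M; peptide=M
pos 6: CAC -> H; peptide=MH
pos 9: CUA -> L; peptide=MHL
pos 12: GGC -> G; peptide=MHLG
pos 15: AGC -> S; peptide=MHLGS
pos 18: AUA -> I; peptide=MHLGSI
pos 21: GUA -> V; peptide=MHLGSIV
pos 24: CCG -> P; peptide=MHLGSIVP
pos 27: UGA -> STOP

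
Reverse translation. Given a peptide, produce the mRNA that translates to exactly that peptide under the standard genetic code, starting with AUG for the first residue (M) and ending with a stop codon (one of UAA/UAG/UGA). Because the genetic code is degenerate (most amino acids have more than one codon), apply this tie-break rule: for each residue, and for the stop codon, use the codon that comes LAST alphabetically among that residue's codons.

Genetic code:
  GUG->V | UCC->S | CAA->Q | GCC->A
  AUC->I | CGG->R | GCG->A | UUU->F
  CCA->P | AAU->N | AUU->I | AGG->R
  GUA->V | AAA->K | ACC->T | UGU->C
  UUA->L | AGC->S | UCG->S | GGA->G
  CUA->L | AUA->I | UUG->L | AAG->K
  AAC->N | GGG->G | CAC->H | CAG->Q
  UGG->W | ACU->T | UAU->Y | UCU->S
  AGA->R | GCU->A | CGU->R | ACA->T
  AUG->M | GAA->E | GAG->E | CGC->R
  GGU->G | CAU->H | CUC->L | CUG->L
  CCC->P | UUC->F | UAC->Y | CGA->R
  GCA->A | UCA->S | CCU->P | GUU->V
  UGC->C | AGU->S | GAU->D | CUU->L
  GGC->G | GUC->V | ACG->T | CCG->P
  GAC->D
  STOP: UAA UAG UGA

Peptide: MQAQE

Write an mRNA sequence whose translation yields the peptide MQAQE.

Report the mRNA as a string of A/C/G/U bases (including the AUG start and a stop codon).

residue 1: M -> AUG (start codon)
residue 2: Q codons sorted = CAA,CAG -> pick last = CAG
residue 3: A codons sorted = GCA,GCC,GCG,GCU -> pick last = GCU
residue 4: Q codons sorted = CAA,CAG -> pick last = CAG
residue 5: E codons sorted = GAA,GAG -> pick last = GAG
terminator: stop codons sorted = UAA,UAG,UGA -> pick last = UGA

Answer: mRNA: AUGCAGGCUCAGGAGUGA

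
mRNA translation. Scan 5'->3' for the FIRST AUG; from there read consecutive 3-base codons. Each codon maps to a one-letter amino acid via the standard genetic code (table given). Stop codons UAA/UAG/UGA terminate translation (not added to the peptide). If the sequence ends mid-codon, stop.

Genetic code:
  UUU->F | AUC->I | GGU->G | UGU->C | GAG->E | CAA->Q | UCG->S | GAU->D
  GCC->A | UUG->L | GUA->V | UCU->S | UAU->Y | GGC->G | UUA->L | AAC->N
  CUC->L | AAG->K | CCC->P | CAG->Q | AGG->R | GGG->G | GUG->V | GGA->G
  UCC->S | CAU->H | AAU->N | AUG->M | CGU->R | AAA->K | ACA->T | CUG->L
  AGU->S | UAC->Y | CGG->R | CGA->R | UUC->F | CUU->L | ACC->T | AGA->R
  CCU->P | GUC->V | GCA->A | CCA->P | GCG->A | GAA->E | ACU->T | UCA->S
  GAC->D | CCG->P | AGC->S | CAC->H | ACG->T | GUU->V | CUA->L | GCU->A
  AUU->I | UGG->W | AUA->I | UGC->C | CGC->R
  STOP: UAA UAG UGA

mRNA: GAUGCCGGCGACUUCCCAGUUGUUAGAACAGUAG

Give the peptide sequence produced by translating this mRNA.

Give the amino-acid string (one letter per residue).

start AUG at pos 1
pos 1: AUG -> M; peptide=M
pos 4: CCG -> P; peptide=MP
pos 7: GCG -> A; peptide=MPA
pos 10: ACU -> T; peptide=MPAT
pos 13: UCC -> S; peptide=MPATS
pos 16: CAG -> Q; peptide=MPATSQ
pos 19: UUG -> L; peptide=MPATSQL
pos 22: UUA -> L; peptide=MPATSQLL
pos 25: GAA -> E; peptide=MPATSQLLE
pos 28: CAG -> Q; peptide=MPATSQLLEQ
pos 31: UAG -> STOP

Answer: MPATSQLLEQ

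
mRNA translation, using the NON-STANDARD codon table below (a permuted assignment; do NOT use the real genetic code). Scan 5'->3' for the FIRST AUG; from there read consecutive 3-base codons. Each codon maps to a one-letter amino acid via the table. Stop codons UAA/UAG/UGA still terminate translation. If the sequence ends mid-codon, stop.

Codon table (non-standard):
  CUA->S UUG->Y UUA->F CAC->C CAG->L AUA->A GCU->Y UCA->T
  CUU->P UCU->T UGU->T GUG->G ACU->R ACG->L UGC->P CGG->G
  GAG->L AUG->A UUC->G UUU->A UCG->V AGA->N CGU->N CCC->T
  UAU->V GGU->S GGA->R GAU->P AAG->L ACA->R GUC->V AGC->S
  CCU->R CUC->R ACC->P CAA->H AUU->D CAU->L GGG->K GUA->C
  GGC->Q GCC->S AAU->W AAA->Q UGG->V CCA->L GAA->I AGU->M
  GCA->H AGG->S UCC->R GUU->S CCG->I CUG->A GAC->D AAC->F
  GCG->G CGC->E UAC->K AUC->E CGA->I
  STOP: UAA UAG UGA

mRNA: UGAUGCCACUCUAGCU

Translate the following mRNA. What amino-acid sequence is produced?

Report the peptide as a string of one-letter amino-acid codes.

start AUG at pos 2
pos 2: AUG -> A; peptide=A
pos 5: CCA -> L; peptide=AL
pos 8: CUC -> R; peptide=ALR
pos 11: UAG -> STOP

Answer: ALR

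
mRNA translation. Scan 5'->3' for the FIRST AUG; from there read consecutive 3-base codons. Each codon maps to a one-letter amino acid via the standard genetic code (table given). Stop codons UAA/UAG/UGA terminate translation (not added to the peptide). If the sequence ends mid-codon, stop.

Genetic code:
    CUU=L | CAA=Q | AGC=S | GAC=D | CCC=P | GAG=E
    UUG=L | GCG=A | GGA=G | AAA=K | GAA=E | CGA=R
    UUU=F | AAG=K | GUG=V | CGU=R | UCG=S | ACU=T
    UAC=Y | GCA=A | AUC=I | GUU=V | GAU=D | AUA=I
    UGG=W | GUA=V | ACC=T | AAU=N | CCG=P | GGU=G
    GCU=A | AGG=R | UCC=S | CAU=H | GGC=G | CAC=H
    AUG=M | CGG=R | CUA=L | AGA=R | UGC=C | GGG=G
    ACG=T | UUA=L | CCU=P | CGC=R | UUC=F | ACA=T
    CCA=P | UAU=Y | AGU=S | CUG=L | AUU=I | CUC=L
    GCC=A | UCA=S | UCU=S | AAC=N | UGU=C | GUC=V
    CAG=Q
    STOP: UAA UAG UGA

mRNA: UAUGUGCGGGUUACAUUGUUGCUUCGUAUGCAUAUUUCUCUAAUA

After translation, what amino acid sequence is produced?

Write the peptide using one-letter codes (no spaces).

start AUG at pos 1
pos 1: AUG -> M; peptide=M
pos 4: UGC -> C; peptide=MC
pos 7: GGG -> G; peptide=MCG
pos 10: UUA -> L; peptide=MCGL
pos 13: CAU -> H; peptide=MCGLH
pos 16: UGU -> C; peptide=MCGLHC
pos 19: UGC -> C; peptide=MCGLHCC
pos 22: UUC -> F; peptide=MCGLHCCF
pos 25: GUA -> V; peptide=MCGLHCCFV
pos 28: UGC -> C; peptide=MCGLHCCFVC
pos 31: AUA -> I; peptide=MCGLHCCFVCI
pos 34: UUU -> F; peptide=MCGLHCCFVCIF
pos 37: CUC -> L; peptide=MCGLHCCFVCIFL
pos 40: UAA -> STOP

Answer: MCGLHCCFVCIFL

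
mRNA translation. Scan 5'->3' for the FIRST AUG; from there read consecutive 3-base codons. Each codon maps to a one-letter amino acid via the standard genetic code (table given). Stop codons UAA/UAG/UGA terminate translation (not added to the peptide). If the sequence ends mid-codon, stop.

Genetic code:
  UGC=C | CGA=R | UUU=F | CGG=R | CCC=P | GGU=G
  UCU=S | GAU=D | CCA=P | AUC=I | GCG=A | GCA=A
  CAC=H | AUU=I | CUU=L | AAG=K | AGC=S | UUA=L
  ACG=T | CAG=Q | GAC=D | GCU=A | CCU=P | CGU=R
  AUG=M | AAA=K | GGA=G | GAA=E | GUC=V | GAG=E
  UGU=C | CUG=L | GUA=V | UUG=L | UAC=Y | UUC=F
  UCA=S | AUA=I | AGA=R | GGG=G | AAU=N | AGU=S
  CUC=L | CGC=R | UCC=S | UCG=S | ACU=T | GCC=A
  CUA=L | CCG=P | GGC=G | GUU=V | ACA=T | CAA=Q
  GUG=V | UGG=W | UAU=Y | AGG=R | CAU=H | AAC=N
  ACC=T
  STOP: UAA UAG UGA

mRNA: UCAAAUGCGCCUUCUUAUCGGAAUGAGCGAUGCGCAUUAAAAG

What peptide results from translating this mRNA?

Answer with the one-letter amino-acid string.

Answer: MRLLIGMSDAH

Derivation:
start AUG at pos 4
pos 4: AUG -> M; peptide=M
pos 7: CGC -> R; peptide=MR
pos 10: CUU -> L; peptide=MRL
pos 13: CUU -> L; peptide=MRLL
pos 16: AUC -> I; peptide=MRLLI
pos 19: GGA -> G; peptide=MRLLIG
pos 22: AUG -> M; peptide=MRLLIGM
pos 25: AGC -> S; peptide=MRLLIGMS
pos 28: GAU -> D; peptide=MRLLIGMSD
pos 31: GCG -> A; peptide=MRLLIGMSDA
pos 34: CAU -> H; peptide=MRLLIGMSDAH
pos 37: UAA -> STOP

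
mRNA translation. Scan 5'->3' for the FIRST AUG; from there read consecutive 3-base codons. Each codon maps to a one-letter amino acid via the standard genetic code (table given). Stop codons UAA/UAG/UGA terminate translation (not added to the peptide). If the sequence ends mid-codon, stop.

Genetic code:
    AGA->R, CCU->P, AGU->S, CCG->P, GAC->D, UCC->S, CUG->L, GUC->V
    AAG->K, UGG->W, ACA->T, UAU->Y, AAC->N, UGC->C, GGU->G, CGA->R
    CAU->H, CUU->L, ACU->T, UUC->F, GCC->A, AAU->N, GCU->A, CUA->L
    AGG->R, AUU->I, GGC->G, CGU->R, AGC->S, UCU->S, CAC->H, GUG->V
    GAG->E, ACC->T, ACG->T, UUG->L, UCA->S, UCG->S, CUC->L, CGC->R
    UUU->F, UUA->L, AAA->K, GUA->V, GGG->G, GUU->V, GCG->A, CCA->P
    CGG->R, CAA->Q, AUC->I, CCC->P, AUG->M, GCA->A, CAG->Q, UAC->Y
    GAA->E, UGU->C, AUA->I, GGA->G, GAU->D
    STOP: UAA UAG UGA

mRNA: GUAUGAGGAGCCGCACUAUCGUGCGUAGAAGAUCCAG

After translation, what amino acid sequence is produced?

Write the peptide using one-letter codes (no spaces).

Answer: MRSRTIVRRRS

Derivation:
start AUG at pos 2
pos 2: AUG -> M; peptide=M
pos 5: AGG -> R; peptide=MR
pos 8: AGC -> S; peptide=MRS
pos 11: CGC -> R; peptide=MRSR
pos 14: ACU -> T; peptide=MRSRT
pos 17: AUC -> I; peptide=MRSRTI
pos 20: GUG -> V; peptide=MRSRTIV
pos 23: CGU -> R; peptide=MRSRTIVR
pos 26: AGA -> R; peptide=MRSRTIVRR
pos 29: AGA -> R; peptide=MRSRTIVRRR
pos 32: UCC -> S; peptide=MRSRTIVRRRS
pos 35: only 2 nt remain (<3), stop (end of mRNA)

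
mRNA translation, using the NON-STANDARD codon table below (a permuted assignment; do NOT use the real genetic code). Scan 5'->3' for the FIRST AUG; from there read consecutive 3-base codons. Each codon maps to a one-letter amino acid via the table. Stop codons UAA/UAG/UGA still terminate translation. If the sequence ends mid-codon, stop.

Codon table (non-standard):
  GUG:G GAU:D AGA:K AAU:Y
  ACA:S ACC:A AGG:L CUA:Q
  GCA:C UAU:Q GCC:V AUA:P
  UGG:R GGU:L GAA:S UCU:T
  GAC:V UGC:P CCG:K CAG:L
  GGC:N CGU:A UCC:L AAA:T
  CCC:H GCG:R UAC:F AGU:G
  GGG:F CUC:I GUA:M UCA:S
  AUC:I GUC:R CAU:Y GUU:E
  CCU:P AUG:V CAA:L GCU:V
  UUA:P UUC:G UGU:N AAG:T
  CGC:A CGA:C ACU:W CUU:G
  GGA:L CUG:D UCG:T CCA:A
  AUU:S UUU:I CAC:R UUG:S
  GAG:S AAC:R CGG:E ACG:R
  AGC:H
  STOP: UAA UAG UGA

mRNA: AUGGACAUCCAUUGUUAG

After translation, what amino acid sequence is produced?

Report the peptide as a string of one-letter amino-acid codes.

Answer: VVIYN

Derivation:
start AUG at pos 0
pos 0: AUG -> V; peptide=V
pos 3: GAC -> V; peptide=VV
pos 6: AUC -> I; peptide=VVI
pos 9: CAU -> Y; peptide=VVIY
pos 12: UGU -> N; peptide=VVIYN
pos 15: UAG -> STOP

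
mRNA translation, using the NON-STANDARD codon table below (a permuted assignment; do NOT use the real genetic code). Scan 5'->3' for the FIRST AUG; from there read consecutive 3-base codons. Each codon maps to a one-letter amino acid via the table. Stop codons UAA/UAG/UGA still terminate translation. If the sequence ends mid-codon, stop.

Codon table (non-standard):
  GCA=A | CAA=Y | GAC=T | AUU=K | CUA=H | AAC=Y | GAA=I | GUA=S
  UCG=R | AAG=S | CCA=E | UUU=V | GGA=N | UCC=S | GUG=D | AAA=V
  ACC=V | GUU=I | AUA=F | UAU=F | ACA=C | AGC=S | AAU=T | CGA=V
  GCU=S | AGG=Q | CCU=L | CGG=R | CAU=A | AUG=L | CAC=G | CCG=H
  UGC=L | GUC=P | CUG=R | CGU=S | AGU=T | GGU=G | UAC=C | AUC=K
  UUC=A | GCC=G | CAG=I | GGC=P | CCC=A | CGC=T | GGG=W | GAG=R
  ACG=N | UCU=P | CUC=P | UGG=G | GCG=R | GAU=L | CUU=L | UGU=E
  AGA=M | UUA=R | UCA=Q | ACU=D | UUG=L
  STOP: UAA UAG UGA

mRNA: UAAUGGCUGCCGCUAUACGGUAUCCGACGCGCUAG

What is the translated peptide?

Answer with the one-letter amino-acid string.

Answer: LSGSFRFHNT

Derivation:
start AUG at pos 2
pos 2: AUG -> L; peptide=L
pos 5: GCU -> S; peptide=LS
pos 8: GCC -> G; peptide=LSG
pos 11: GCU -> S; peptide=LSGS
pos 14: AUA -> F; peptide=LSGSF
pos 17: CGG -> R; peptide=LSGSFR
pos 20: UAU -> F; peptide=LSGSFRF
pos 23: CCG -> H; peptide=LSGSFRFH
pos 26: ACG -> N; peptide=LSGSFRFHN
pos 29: CGC -> T; peptide=LSGSFRFHNT
pos 32: UAG -> STOP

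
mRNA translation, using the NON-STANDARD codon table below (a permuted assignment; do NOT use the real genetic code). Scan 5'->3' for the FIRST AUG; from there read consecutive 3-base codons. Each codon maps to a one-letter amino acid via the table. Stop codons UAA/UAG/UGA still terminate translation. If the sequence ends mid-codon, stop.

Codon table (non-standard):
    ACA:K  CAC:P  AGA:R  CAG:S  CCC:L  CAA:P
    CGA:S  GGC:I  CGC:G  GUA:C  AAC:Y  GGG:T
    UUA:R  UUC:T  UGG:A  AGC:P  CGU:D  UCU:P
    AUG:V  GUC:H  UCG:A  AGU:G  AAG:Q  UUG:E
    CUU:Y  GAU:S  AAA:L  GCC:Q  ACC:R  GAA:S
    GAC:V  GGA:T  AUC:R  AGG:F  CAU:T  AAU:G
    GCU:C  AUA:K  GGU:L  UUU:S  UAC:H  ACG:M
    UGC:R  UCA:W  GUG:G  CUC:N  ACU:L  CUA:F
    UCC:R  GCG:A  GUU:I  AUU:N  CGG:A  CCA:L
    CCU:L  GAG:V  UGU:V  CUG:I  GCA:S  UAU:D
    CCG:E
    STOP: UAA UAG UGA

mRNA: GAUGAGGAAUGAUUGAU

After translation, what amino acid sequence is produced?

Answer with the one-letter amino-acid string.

start AUG at pos 1
pos 1: AUG -> V; peptide=V
pos 4: AGG -> F; peptide=VF
pos 7: AAU -> G; peptide=VFG
pos 10: GAU -> S; peptide=VFGS
pos 13: UGA -> STOP

Answer: VFGS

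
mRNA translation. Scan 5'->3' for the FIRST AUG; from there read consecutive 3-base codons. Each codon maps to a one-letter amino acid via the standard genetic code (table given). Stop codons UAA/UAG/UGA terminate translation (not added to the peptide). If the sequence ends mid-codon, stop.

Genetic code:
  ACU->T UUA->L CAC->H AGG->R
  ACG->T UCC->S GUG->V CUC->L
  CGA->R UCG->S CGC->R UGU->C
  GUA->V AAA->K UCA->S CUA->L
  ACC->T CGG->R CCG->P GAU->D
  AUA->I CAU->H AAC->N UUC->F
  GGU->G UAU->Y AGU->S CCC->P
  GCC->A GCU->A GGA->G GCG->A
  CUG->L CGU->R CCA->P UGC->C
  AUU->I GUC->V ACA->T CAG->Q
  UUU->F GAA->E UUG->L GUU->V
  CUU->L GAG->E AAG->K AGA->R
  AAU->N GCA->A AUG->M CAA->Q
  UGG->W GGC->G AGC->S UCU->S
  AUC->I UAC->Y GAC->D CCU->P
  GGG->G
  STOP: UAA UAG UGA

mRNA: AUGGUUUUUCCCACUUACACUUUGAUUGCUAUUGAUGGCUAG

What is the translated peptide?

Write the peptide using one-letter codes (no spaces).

Answer: MVFPTYTLIAIDG

Derivation:
start AUG at pos 0
pos 0: AUG -> M; peptide=M
pos 3: GUU -> V; peptide=MV
pos 6: UUU -> F; peptide=MVF
pos 9: CCC -> P; peptide=MVFP
pos 12: ACU -> T; peptide=MVFPT
pos 15: UAC -> Y; peptide=MVFPTY
pos 18: ACU -> T; peptide=MVFPTYT
pos 21: UUG -> L; peptide=MVFPTYTL
pos 24: AUU -> I; peptide=MVFPTYTLI
pos 27: GCU -> A; peptide=MVFPTYTLIA
pos 30: AUU -> I; peptide=MVFPTYTLIAI
pos 33: GAU -> D; peptide=MVFPTYTLIAID
pos 36: GGC -> G; peptide=MVFPTYTLIAIDG
pos 39: UAG -> STOP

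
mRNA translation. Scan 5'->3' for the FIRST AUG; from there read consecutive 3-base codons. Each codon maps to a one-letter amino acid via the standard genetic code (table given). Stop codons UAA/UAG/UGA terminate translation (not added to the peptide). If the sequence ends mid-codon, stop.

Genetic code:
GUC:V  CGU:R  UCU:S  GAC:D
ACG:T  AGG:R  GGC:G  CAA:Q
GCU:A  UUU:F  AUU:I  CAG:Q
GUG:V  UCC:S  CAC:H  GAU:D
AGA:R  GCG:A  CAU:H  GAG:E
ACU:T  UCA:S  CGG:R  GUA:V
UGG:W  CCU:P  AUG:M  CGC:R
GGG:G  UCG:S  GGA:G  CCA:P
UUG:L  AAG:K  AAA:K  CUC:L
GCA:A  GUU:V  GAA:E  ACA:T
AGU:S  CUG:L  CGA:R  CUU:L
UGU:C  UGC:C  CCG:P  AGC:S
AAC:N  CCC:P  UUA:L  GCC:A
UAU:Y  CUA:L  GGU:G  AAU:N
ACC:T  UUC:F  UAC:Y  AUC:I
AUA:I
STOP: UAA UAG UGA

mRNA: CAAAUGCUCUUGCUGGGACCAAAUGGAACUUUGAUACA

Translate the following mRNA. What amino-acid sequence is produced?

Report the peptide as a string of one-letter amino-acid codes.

start AUG at pos 3
pos 3: AUG -> M; peptide=M
pos 6: CUC -> L; peptide=ML
pos 9: UUG -> L; peptide=MLL
pos 12: CUG -> L; peptide=MLLL
pos 15: GGA -> G; peptide=MLLLG
pos 18: CCA -> P; peptide=MLLLGP
pos 21: AAU -> N; peptide=MLLLGPN
pos 24: GGA -> G; peptide=MLLLGPNG
pos 27: ACU -> T; peptide=MLLLGPNGT
pos 30: UUG -> L; peptide=MLLLGPNGTL
pos 33: AUA -> I; peptide=MLLLGPNGTLI
pos 36: only 2 nt remain (<3), stop (end of mRNA)

Answer: MLLLGPNGTLI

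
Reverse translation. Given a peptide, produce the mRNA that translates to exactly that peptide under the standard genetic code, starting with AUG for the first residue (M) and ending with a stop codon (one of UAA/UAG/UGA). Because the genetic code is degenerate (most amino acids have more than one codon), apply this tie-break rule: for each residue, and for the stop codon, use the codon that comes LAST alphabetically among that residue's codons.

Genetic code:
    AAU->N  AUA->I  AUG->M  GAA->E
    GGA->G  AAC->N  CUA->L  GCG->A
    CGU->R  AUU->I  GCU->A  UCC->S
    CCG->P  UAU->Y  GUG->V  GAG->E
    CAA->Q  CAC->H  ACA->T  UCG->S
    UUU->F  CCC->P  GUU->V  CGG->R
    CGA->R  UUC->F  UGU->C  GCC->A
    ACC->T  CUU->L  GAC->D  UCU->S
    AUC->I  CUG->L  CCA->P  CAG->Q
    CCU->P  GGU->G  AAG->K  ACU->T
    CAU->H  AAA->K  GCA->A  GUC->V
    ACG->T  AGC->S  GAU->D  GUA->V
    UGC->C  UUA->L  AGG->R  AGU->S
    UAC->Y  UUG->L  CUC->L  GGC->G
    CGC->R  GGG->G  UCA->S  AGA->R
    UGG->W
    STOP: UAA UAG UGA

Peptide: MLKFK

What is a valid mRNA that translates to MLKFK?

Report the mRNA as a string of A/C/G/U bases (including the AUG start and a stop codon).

residue 1: M -> AUG (start codon)
residue 2: L codons sorted = CUA,CUC,CUG,CUU,UUA,UUG -> pick last = UUG
residue 3: K codons sorted = AAA,AAG -> pick last = AAG
residue 4: F codons sorted = UUC,UUU -> pick last = UUU
residue 5: K codons sorted = AAA,AAG -> pick last = AAG
terminator: stop codons sorted = UAA,UAG,UGA -> pick last = UGA

Answer: mRNA: AUGUUGAAGUUUAAGUGA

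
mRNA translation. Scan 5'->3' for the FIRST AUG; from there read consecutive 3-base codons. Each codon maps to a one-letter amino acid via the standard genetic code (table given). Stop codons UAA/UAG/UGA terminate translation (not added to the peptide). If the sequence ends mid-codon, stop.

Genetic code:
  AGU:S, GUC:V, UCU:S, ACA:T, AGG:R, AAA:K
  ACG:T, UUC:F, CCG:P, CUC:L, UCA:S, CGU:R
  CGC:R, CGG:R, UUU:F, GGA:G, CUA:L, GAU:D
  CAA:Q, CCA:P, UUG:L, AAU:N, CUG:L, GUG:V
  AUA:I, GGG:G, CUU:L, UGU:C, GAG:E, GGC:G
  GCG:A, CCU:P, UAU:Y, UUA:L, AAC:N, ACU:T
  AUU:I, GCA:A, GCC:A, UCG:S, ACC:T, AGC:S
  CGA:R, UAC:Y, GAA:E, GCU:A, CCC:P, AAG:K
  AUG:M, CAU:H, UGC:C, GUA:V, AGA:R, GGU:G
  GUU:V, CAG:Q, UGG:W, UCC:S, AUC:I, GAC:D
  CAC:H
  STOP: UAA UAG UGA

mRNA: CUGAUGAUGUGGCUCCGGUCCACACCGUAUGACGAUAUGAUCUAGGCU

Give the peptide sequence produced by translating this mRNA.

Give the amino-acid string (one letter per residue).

start AUG at pos 3
pos 3: AUG -> M; peptide=M
pos 6: AUG -> M; peptide=MM
pos 9: UGG -> W; peptide=MMW
pos 12: CUC -> L; peptide=MMWL
pos 15: CGG -> R; peptide=MMWLR
pos 18: UCC -> S; peptide=MMWLRS
pos 21: ACA -> T; peptide=MMWLRST
pos 24: CCG -> P; peptide=MMWLRSTP
pos 27: UAU -> Y; peptide=MMWLRSTPY
pos 30: GAC -> D; peptide=MMWLRSTPYD
pos 33: GAU -> D; peptide=MMWLRSTPYDD
pos 36: AUG -> M; peptide=MMWLRSTPYDDM
pos 39: AUC -> I; peptide=MMWLRSTPYDDMI
pos 42: UAG -> STOP

Answer: MMWLRSTPYDDMI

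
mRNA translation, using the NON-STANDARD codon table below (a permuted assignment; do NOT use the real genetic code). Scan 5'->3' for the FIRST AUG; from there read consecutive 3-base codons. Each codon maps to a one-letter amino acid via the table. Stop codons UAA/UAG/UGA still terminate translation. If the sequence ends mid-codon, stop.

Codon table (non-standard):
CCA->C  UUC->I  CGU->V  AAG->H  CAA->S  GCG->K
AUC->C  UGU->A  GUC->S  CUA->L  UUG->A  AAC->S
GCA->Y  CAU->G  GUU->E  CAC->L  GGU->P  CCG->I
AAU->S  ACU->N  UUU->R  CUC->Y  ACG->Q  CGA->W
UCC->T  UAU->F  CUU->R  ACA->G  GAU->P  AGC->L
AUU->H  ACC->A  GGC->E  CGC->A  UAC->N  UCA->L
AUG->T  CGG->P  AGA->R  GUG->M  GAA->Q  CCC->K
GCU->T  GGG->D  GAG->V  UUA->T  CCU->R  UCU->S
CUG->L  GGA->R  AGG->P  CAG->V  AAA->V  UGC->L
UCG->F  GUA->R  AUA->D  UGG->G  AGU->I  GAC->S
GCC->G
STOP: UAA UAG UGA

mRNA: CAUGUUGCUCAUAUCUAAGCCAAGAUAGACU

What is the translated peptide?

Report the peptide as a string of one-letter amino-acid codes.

Answer: TAYDSHCR

Derivation:
start AUG at pos 1
pos 1: AUG -> T; peptide=T
pos 4: UUG -> A; peptide=TA
pos 7: CUC -> Y; peptide=TAY
pos 10: AUA -> D; peptide=TAYD
pos 13: UCU -> S; peptide=TAYDS
pos 16: AAG -> H; peptide=TAYDSH
pos 19: CCA -> C; peptide=TAYDSHC
pos 22: AGA -> R; peptide=TAYDSHCR
pos 25: UAG -> STOP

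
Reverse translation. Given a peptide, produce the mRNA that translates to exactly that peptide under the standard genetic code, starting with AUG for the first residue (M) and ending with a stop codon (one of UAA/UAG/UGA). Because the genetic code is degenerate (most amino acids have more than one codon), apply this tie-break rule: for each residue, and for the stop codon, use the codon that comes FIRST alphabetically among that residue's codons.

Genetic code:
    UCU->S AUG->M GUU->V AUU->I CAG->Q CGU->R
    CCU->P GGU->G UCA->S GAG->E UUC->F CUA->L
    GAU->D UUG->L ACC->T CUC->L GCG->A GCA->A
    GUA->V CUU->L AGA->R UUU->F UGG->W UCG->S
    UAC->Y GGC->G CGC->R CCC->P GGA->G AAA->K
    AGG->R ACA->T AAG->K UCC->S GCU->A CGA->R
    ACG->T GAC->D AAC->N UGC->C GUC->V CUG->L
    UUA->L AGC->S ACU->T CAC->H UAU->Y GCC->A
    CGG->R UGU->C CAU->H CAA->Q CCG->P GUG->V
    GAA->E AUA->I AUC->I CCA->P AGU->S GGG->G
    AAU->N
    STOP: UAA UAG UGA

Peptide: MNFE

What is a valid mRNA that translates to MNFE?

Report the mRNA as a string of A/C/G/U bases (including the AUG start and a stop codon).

Answer: mRNA: AUGAACUUCGAAUAA

Derivation:
residue 1: M -> AUG (start codon)
residue 2: N codons sorted = AAC,AAU -> pick first = AAC
residue 3: F codons sorted = UUC,UUU -> pick first = UUC
residue 4: E codons sorted = GAA,GAG -> pick first = GAA
terminator: stop codons sorted = UAA,UAG,UGA -> pick first = UAA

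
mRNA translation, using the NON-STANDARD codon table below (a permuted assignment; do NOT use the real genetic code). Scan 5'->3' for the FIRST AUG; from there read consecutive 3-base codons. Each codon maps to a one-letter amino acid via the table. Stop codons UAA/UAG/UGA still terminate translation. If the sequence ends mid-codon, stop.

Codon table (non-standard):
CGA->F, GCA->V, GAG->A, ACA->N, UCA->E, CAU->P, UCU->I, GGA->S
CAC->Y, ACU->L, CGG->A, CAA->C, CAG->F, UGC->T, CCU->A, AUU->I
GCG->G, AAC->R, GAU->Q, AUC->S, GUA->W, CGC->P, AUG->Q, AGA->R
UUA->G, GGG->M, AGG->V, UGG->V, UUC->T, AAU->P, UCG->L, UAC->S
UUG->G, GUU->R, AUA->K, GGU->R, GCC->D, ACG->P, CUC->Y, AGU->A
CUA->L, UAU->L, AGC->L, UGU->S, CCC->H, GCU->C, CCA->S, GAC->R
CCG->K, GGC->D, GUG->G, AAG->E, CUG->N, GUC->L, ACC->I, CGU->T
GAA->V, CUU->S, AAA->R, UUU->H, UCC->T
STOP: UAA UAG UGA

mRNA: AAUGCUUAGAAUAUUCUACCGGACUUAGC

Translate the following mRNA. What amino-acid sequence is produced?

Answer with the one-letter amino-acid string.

start AUG at pos 1
pos 1: AUG -> Q; peptide=Q
pos 4: CUU -> S; peptide=QS
pos 7: AGA -> R; peptide=QSR
pos 10: AUA -> K; peptide=QSRK
pos 13: UUC -> T; peptide=QSRKT
pos 16: UAC -> S; peptide=QSRKTS
pos 19: CGG -> A; peptide=QSRKTSA
pos 22: ACU -> L; peptide=QSRKTSAL
pos 25: UAG -> STOP

Answer: QSRKTSAL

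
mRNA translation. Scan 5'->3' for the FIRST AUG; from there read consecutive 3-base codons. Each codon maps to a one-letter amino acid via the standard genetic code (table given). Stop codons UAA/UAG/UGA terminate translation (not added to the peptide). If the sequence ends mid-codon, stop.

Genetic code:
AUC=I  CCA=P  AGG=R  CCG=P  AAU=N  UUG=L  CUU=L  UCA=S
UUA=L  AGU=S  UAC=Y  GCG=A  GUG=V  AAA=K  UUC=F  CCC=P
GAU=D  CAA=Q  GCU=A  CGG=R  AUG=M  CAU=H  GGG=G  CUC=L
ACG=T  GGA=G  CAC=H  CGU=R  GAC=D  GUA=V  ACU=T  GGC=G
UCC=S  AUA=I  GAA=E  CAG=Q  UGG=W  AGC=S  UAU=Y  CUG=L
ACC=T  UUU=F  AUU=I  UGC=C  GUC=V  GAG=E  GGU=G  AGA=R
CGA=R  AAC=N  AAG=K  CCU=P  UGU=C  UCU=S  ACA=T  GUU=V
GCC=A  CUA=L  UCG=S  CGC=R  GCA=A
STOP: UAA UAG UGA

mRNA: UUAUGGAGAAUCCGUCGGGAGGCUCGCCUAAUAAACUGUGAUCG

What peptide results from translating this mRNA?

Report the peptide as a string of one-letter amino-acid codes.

start AUG at pos 2
pos 2: AUG -> M; peptide=M
pos 5: GAG -> E; peptide=ME
pos 8: AAU -> N; peptide=MEN
pos 11: CCG -> P; peptide=MENP
pos 14: UCG -> S; peptide=MENPS
pos 17: GGA -> G; peptide=MENPSG
pos 20: GGC -> G; peptide=MENPSGG
pos 23: UCG -> S; peptide=MENPSGGS
pos 26: CCU -> P; peptide=MENPSGGSP
pos 29: AAU -> N; peptide=MENPSGGSPN
pos 32: AAA -> K; peptide=MENPSGGSPNK
pos 35: CUG -> L; peptide=MENPSGGSPNKL
pos 38: UGA -> STOP

Answer: MENPSGGSPNKL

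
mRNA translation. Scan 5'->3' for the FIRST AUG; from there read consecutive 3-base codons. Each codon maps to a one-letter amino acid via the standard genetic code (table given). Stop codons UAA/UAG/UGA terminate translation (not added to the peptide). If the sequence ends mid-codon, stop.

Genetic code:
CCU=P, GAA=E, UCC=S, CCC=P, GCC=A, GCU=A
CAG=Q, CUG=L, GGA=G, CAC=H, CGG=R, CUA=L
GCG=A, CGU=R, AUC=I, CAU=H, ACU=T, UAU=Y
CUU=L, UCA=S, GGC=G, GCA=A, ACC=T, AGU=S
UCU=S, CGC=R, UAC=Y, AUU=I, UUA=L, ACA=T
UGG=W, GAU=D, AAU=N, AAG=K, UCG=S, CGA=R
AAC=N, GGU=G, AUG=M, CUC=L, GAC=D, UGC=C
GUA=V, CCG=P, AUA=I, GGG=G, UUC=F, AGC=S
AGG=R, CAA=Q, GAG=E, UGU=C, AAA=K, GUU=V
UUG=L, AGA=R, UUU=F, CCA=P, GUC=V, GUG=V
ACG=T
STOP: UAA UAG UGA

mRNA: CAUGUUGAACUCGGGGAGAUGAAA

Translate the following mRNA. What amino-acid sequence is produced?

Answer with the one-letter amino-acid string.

Answer: MLNSGR

Derivation:
start AUG at pos 1
pos 1: AUG -> M; peptide=M
pos 4: UUG -> L; peptide=ML
pos 7: AAC -> N; peptide=MLN
pos 10: UCG -> S; peptide=MLNS
pos 13: GGG -> G; peptide=MLNSG
pos 16: AGA -> R; peptide=MLNSGR
pos 19: UGA -> STOP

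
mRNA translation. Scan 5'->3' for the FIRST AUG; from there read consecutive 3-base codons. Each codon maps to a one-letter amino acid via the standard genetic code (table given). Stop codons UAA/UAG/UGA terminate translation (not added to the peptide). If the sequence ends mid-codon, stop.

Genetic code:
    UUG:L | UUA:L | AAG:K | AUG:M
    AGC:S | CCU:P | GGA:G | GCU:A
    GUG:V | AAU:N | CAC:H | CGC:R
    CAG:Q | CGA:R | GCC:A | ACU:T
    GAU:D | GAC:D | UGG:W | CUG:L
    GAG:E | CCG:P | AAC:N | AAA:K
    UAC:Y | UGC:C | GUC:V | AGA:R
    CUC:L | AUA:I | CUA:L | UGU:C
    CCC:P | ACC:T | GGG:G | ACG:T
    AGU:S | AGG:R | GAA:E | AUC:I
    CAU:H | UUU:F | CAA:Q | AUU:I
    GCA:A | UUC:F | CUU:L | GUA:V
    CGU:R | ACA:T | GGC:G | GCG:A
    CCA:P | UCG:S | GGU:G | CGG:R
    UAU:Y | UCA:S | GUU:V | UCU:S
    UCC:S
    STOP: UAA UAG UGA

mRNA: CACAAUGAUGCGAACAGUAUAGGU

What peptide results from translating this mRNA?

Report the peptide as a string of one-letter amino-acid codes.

Answer: MMRTV

Derivation:
start AUG at pos 4
pos 4: AUG -> M; peptide=M
pos 7: AUG -> M; peptide=MM
pos 10: CGA -> R; peptide=MMR
pos 13: ACA -> T; peptide=MMRT
pos 16: GUA -> V; peptide=MMRTV
pos 19: UAG -> STOP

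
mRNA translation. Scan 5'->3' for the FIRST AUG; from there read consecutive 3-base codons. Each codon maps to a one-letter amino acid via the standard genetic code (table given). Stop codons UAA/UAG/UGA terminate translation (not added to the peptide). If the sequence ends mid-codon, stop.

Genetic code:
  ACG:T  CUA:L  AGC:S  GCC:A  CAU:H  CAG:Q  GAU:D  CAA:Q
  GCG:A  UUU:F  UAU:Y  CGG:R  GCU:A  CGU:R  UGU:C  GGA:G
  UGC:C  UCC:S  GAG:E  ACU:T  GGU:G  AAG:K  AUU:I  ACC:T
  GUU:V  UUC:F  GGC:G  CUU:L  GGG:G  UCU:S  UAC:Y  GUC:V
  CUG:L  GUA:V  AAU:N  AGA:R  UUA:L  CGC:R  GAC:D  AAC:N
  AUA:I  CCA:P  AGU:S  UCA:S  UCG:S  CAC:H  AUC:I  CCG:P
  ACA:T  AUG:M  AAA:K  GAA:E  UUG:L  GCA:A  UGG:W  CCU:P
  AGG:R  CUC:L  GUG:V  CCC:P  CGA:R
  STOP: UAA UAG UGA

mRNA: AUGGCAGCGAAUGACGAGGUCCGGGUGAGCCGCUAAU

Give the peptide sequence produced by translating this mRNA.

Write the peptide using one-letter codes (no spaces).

start AUG at pos 0
pos 0: AUG -> M; peptide=M
pos 3: GCA -> A; peptide=MA
pos 6: GCG -> A; peptide=MAA
pos 9: AAU -> N; peptide=MAAN
pos 12: GAC -> D; peptide=MAAND
pos 15: GAG -> E; peptide=MAANDE
pos 18: GUC -> V; peptide=MAANDEV
pos 21: CGG -> R; peptide=MAANDEVR
pos 24: GUG -> V; peptide=MAANDEVRV
pos 27: AGC -> S; peptide=MAANDEVRVS
pos 30: CGC -> R; peptide=MAANDEVRVSR
pos 33: UAA -> STOP

Answer: MAANDEVRVSR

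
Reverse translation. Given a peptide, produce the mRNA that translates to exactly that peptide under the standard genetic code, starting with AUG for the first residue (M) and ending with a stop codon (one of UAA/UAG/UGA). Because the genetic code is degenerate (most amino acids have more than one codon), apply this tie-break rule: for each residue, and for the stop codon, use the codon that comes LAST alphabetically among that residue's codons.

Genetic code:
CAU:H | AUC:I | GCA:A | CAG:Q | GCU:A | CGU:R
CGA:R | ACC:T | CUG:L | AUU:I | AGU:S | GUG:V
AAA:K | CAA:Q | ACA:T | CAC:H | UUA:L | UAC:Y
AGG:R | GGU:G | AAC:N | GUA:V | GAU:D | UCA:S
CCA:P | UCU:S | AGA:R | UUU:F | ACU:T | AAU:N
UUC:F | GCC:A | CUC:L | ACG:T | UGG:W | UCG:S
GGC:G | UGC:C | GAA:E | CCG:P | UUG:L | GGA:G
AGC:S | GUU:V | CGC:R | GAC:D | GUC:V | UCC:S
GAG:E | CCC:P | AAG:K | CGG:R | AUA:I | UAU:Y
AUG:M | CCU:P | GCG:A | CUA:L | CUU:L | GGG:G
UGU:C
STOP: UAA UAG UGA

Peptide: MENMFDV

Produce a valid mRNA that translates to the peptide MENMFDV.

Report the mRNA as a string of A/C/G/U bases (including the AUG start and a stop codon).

residue 1: M -> AUG (start codon)
residue 2: E codons sorted = GAA,GAG -> pick last = GAG
residue 3: N codons sorted = AAC,AAU -> pick last = AAU
residue 4: M -> AUG (only codon)
residue 5: F codons sorted = UUC,UUU -> pick last = UUU
residue 6: D codons sorted = GAC,GAU -> pick last = GAU
residue 7: V codons sorted = GUA,GUC,GUG,GUU -> pick last = GUU
terminator: stop codons sorted = UAA,UAG,UGA -> pick last = UGA

Answer: mRNA: AUGGAGAAUAUGUUUGAUGUUUGA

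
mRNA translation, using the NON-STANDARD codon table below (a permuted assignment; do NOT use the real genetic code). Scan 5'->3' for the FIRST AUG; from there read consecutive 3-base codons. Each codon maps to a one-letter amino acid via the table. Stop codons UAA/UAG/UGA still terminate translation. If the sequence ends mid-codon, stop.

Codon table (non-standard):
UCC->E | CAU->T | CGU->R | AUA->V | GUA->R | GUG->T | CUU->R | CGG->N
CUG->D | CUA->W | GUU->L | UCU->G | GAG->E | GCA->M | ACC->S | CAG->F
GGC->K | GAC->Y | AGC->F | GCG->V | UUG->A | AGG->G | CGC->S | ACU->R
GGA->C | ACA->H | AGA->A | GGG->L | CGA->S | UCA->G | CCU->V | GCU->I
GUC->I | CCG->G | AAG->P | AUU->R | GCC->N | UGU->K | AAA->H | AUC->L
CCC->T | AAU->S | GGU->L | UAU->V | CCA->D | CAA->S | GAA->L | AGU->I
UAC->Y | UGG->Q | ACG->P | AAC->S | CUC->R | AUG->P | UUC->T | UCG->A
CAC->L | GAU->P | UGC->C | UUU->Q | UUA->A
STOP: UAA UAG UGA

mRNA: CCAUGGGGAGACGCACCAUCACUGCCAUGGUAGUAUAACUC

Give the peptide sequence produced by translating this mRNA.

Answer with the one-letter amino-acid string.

start AUG at pos 2
pos 2: AUG -> P; peptide=P
pos 5: GGG -> L; peptide=PL
pos 8: AGA -> A; peptide=PLA
pos 11: CGC -> S; peptide=PLAS
pos 14: ACC -> S; peptide=PLASS
pos 17: AUC -> L; peptide=PLASSL
pos 20: ACU -> R; peptide=PLASSLR
pos 23: GCC -> N; peptide=PLASSLRN
pos 26: AUG -> P; peptide=PLASSLRNP
pos 29: GUA -> R; peptide=PLASSLRNPR
pos 32: GUA -> R; peptide=PLASSLRNPRR
pos 35: UAA -> STOP

Answer: PLASSLRNPRR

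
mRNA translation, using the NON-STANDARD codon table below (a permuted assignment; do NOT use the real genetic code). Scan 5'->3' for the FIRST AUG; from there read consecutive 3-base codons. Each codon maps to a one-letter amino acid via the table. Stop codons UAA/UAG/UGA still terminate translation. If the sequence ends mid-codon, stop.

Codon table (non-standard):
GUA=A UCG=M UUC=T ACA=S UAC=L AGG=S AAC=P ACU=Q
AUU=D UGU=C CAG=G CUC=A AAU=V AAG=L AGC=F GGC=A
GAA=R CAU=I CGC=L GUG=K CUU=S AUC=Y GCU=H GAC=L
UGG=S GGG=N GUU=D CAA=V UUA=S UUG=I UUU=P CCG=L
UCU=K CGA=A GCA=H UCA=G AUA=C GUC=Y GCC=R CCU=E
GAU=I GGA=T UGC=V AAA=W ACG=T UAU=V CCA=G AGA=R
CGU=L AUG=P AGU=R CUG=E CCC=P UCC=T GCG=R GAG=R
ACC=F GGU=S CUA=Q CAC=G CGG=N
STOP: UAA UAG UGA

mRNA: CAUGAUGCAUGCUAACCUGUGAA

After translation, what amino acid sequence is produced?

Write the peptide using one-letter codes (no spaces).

start AUG at pos 1
pos 1: AUG -> P; peptide=P
pos 4: AUG -> P; peptide=PP
pos 7: CAU -> I; peptide=PPI
pos 10: GCU -> H; peptide=PPIH
pos 13: AAC -> P; peptide=PPIHP
pos 16: CUG -> E; peptide=PPIHPE
pos 19: UGA -> STOP

Answer: PPIHPE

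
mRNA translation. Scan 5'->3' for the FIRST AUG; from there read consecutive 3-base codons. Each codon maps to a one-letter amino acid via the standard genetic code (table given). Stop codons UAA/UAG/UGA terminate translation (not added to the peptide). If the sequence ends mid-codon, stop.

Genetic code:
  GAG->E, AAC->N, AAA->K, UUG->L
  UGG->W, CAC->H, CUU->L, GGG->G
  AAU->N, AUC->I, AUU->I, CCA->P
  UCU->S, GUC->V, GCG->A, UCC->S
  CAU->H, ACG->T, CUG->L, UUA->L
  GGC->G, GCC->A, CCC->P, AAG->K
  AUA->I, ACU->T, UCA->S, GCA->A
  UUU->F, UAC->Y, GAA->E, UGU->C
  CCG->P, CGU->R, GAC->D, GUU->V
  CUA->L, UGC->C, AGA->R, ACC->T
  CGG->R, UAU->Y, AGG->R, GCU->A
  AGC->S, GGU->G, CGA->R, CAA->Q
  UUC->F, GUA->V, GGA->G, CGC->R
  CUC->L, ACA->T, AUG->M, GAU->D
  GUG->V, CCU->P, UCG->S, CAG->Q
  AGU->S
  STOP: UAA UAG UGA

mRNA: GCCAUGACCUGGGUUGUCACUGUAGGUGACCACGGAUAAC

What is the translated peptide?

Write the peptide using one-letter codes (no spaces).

start AUG at pos 3
pos 3: AUG -> M; peptide=M
pos 6: ACC -> T; peptide=MT
pos 9: UGG -> W; peptide=MTW
pos 12: GUU -> V; peptide=MTWV
pos 15: GUC -> V; peptide=MTWVV
pos 18: ACU -> T; peptide=MTWVVT
pos 21: GUA -> V; peptide=MTWVVTV
pos 24: GGU -> G; peptide=MTWVVTVG
pos 27: GAC -> D; peptide=MTWVVTVGD
pos 30: CAC -> H; peptide=MTWVVTVGDH
pos 33: GGA -> G; peptide=MTWVVTVGDHG
pos 36: UAA -> STOP

Answer: MTWVVTVGDHG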